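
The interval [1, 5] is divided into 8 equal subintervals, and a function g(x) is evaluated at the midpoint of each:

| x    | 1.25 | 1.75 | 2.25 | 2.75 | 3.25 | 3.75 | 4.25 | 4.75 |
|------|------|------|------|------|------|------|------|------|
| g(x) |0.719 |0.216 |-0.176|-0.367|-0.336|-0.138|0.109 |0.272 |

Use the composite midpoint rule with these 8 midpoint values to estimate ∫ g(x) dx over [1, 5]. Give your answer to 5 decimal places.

0.14950

h = 0.5, n = 8.
h·[y(m₁) + y(m₂) + y(m₃) + y(m₄) + y(m₅) + y(m₆) + y(m₇) + y(m₈)] = 0.5·(0.299) = 0.14950.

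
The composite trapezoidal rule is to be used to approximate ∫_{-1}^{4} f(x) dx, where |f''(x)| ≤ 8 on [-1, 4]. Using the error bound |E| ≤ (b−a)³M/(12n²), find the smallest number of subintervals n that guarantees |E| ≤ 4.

5

Need 1000/(12n²) ≤ 4.
n² ≥ 1000/(12·4) = 20.8333 ⇒ n ≥ 4.5644, so the smallest n is 5.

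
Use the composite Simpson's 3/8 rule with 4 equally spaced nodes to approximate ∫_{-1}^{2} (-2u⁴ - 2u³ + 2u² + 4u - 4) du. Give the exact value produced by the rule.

-22.5

h = (2 − (-1))/3 = 1.
Nodes u₀,…,u₃ = -1, 0, 1, 2.
f(u) = -2u⁴ - 2u³ + 2u² + 4u - 4: f₀=-6, f₁=-4, f₂=-2, f₃=-36.
(3h/8)·[f₀ + 3f₁ + 3f₂ + f₃] = 0.375·(-60) = -22.5.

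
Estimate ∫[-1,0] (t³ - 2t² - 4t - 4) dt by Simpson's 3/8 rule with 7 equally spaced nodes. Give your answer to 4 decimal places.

-2.9167

h = (0 − (-1))/6 = 0.166667.
Nodes t₀,…,t₆ = -1, -0.833333, -0.666667, -0.5, -0.333333, -0.166667, 0.
f(t) = t³ - 2t² - 4t - 4: f₀=-3, f₁=-2.634259, f₂=-2.518519, f₃=-2.625, f₄=-2.925926, f₅=-3.393519, f₆=-4.
(3h/8)·[f₀ + 3f₁ + 3f₂ + 2f₃ + 3f₄ + 3f₅ + f₆] = 0.0625·(-46.666667) = -2.9167.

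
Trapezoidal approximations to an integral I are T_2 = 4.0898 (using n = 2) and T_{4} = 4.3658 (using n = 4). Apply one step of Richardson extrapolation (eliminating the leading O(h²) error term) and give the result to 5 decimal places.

4.45780

R = (4·T_{4} − T_2) / 3 = (4·4.3658 − 4.0898)/3 = (13.3734)/3 = 4.45780.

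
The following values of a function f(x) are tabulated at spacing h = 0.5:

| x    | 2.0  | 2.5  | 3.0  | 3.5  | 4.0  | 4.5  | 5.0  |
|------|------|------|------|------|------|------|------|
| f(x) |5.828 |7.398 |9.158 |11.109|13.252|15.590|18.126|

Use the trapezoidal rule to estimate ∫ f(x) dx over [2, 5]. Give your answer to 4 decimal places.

34.2420

h = 0.5, n = 6.
(h/2)·[y₀ + 2y₁ + 2y₂ + 2y₃ + 2y₄ + 2y₅ + y₆] = 0.25·(136.968) = 34.2420.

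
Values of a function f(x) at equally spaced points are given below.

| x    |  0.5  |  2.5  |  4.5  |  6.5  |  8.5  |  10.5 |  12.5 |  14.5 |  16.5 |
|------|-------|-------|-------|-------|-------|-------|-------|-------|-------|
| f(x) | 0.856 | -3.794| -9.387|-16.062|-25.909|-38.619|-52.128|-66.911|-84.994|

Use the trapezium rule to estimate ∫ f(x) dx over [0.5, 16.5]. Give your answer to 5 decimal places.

-509.75800

h = 2, n = 8.
(h/2)·[y₀ + 2y₁ + 2y₂ + 2y₃ + 2y₄ + 2y₅ + 2y₆ + 2y₇ + y₈] = 1·(-509.758) = -509.75800.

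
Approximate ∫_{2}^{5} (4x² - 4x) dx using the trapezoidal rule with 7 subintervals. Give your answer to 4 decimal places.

h = (5 − 2)/7 = 0.428571.
Nodes x₀,…,x₇ = 2, 2.428571, 2.857143, 3.285714, 3.714286, 4.142857, 4.571429, 5.
f(x) = 4x² - 4x: f₀=8, f₁=13.877551, f₂=21.224490, f₃=30.040816, f₄=40.326531, f₅=52.081633, f₆=65.306122, f₇=80.
(h/2)·[f₀ + 2f₁ + 2f₂ + 2f₃ + 2f₄ + 2f₅ + 2f₆ + f₇] = 0.214286·(533.714286) = 114.3673.

114.3673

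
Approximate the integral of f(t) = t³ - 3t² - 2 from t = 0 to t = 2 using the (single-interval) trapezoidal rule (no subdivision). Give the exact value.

T = (b−a)/2 · [f(0) + f(2)] = 1·[(-2) + (-6)] = -8.

-8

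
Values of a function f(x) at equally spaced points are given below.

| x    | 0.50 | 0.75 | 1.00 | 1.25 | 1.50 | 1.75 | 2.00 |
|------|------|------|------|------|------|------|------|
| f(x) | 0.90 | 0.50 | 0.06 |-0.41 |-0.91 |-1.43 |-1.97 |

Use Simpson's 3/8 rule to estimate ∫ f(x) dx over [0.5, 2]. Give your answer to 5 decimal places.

-0.67781

h = 0.25, n = 6.
(3h/8)·[y₀ + 3y₁ + 3y₂ + 2y₃ + 3y₄ + 3y₅ + y₆] = 0.09375·(-7.23) = -0.67781.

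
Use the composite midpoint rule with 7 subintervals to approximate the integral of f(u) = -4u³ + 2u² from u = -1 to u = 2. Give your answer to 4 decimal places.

-8.8163

h = (2 − (-1))/7 = 0.428571.
Midpoints m₁,…,m₇ = -0.785714, -0.357143, 0.071429, 0.5, 0.928571, 1.357143, 1.785714.
f(m₁)=3.174927, f(m₂)=0.437318, f(m₃)=0.008746, f(m₄)=0, f(m₅)=-1.478134, f(m₆)=-6.314869, f(m₇)=-16.399417.
h·[f(m₁) + f(m₂) + f(m₃) + f(m₄) + f(m₅) + f(m₆) + f(m₇)] = 0.428571·(-20.571429) = -8.8163.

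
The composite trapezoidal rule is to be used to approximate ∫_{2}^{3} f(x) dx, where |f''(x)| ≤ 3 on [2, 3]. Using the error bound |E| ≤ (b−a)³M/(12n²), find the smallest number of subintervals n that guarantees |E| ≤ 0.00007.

Need 3/(12n²) ≤ 0.00007.
n² ≥ 3/(12·0.00007) = 3571.43 ⇒ n ≥ 59.7614, so the smallest n is 60.

60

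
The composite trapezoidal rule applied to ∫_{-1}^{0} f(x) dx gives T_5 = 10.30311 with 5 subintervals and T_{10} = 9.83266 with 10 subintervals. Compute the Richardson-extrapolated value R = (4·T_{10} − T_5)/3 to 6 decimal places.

9.675843

R = (4·T_{10} − T_5) / 3 = (4·9.83266 − 10.30311)/3 = (29.02753)/3 = 9.675843.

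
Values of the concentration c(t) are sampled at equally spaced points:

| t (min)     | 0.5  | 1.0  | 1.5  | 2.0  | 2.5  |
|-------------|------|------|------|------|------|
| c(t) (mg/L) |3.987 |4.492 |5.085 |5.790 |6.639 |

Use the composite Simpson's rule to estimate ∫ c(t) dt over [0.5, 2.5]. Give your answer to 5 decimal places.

10.32067

h = 0.5, n = 4.
(h/3)·[y₀ + 4y₁ + 2y₂ + 4y₃ + y₄] = 0.166667·(61.924) = 10.32067.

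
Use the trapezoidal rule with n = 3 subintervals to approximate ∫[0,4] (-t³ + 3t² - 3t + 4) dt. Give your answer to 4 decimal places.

-11.5556

h = (4 − 0)/3 = 1.333333.
Nodes t₀,…,t₃ = 0, 1.333333, 2.666667, 4.
f(t) = -t³ + 3t² - 3t + 4: f₀=4, f₁=2.962963, f₂=-1.629630, f₃=-24.
(h/2)·[f₀ + 2f₁ + 2f₂ + f₃] = 0.666667·(-17.333333) = -11.5556.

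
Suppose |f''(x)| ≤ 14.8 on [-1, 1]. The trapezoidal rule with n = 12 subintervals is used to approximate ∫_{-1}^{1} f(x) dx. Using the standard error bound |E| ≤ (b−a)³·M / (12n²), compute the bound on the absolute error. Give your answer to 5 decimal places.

|E| ≤ (2)³·14.8 / (12·12²) = 118.4/1728 = 0.06852.

0.06852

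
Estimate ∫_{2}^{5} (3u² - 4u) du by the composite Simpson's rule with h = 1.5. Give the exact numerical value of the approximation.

75

h = (5 − 2)/2 = 1.5.
Nodes u₀,…,u₂ = 2, 3.5, 5.
f(u) = 3u² - 4u: f₀=4, f₁=22.75, f₂=55.
(h/3)·[f₀ + 4f₁ + f₂] = 0.5·(150) = 75.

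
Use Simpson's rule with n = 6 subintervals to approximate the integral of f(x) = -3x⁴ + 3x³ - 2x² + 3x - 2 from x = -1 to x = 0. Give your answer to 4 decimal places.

-5.5170

h = (0 − (-1))/6 = 0.166667.
Nodes x₀,…,x₆ = -1, -0.833333, -0.666667, -0.5, -0.333333, -0.166667, 0.
f(x) = -3x⁴ + 3x³ - 2x² + 3x - 2: f₀=-13, f₁=-9.071759, f₂=-6.370370, f₃=-4.5625, f₄=-3.370370, f₅=-2.571759, f₆=-2.
(h/3)·[f₀ + 4f₁ + 2f₂ + 4f₃ + 2f₄ + 4f₅ + f₆] = 0.055556·(-99.305556) = -5.5170.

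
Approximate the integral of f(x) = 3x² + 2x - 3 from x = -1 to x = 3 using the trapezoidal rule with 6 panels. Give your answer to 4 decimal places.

h = (3 − (-1))/6 = 0.666667.
Nodes x₀,…,x₆ = -1, -0.333333, 0.333333, 1, 1.666667, 2.333333, 3.
f(x) = 3x² + 2x - 3: f₀=-2, f₁=-3.333333, f₂=-2, f₃=2, f₄=8.666667, f₅=18, f₆=30.
(h/2)·[f₀ + 2f₁ + 2f₂ + 2f₃ + 2f₄ + 2f₅ + f₆] = 0.333333·(74.666667) = 24.8889.

24.8889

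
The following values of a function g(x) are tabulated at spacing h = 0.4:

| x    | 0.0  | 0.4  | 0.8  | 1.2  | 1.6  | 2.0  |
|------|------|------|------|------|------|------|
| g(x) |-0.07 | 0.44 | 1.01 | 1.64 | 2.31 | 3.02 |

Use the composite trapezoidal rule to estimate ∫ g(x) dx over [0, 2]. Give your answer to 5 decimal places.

2.75000

h = 0.4, n = 5.
(h/2)·[y₀ + 2y₁ + 2y₂ + 2y₃ + 2y₄ + y₅] = 0.2·(13.75) = 2.75000.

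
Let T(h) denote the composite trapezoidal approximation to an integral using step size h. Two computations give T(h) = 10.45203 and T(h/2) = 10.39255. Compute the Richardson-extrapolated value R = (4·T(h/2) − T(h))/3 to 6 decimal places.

R = (4·T(h/2) − T(h)) / 3 = (4·10.39255 − 10.45203)/3 = (31.11817)/3 = 10.372723.

10.372723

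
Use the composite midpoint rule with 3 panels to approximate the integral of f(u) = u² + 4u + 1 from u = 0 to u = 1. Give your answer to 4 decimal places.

h = (1 − 0)/3 = 0.333333.
Midpoints m₁,…,m₃ = 0.166667, 0.5, 0.833333.
f(m₁)=1.694444, f(m₂)=3.25, f(m₃)=5.027778.
h·[f(m₁) + f(m₂) + f(m₃)] = 0.333333·(9.972222) = 3.3241.

3.3241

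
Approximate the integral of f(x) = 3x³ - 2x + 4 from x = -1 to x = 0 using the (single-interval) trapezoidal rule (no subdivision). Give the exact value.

3.5

T = (b−a)/2 · [f(-1) + f(0)] = 0.5·[3 + 4] = 3.5.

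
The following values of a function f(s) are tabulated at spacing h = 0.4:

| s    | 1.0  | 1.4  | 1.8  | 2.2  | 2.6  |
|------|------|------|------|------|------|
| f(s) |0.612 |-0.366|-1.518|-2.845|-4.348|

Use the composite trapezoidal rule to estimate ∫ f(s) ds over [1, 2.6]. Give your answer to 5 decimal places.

-2.63880

h = 0.4, n = 4.
(h/2)·[y₀ + 2y₁ + 2y₂ + 2y₃ + y₄] = 0.2·(-13.194) = -2.63880.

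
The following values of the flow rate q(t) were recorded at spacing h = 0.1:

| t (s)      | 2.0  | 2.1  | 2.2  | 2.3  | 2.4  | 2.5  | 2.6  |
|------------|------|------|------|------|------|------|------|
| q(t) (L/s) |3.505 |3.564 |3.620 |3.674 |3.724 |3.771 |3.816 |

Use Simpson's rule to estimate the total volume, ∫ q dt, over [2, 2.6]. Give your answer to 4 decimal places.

h = 0.1, n = 6.
(h/3)·[y₀ + 4y₁ + 2y₂ + 4y₃ + 2y₄ + 4y₅ + y₆] = 0.033333·(66.045) = 2.2015.

2.2015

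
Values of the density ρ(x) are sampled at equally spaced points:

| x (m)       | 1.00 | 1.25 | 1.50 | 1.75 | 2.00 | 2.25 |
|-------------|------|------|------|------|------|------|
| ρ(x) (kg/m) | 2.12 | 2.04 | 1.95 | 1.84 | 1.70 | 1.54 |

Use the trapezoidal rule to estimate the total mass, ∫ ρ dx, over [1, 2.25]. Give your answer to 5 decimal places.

h = 0.25, n = 5.
(h/2)·[y₀ + 2y₁ + 2y₂ + 2y₃ + 2y₄ + y₅] = 0.125·(18.72) = 2.34000.

2.34000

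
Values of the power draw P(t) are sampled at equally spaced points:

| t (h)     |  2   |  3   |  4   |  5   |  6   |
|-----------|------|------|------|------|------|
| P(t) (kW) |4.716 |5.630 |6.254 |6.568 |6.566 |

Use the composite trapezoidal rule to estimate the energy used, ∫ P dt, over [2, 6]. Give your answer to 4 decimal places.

h = 1, n = 4.
(h/2)·[y₀ + 2y₁ + 2y₂ + 2y₃ + y₄] = 0.5·(48.186) = 24.0930.

24.0930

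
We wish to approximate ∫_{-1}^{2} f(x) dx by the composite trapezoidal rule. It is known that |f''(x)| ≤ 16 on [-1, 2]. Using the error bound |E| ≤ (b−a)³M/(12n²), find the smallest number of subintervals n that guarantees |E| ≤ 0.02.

Need 432/(12n²) ≤ 0.02.
n² ≥ 432/(12·0.02) = 1800 ⇒ n ≥ 42.4264, so the smallest n is 43.

43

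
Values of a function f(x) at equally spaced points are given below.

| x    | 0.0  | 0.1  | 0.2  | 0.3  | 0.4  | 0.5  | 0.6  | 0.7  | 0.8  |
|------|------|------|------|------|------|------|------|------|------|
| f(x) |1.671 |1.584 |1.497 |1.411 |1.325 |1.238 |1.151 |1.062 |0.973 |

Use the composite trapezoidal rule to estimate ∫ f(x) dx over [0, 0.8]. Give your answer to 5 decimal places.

1.05900

h = 0.1, n = 8.
(h/2)·[y₀ + 2y₁ + 2y₂ + 2y₃ + 2y₄ + 2y₅ + 2y₆ + 2y₇ + y₈] = 0.05·(21.180) = 1.05900.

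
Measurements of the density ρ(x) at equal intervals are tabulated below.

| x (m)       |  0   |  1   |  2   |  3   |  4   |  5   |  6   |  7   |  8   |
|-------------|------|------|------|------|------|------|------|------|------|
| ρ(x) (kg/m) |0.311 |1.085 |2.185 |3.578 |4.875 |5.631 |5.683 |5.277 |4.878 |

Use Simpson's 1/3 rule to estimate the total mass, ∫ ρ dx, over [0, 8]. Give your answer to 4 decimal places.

30.9863

h = 1, n = 8.
(h/3)·[y₀ + 4y₁ + 2y₂ + 4y₃ + 2y₄ + 4y₅ + 2y₆ + 4y₇ + y₈] = 0.333333·(92.959) = 30.9863.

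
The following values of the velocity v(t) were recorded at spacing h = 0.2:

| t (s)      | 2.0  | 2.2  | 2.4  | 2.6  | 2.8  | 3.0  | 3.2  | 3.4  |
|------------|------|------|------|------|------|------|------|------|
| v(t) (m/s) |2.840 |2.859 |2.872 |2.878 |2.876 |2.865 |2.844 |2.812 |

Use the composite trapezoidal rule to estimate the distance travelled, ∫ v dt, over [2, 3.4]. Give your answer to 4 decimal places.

h = 0.2, n = 7.
(h/2)·[y₀ + 2y₁ + 2y₂ + 2y₃ + 2y₄ + 2y₅ + 2y₆ + y₇] = 0.1·(40.040) = 4.0040.

4.0040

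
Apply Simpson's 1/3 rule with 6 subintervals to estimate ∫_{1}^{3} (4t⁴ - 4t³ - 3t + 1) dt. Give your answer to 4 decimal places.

h = (3 − 1)/6 = 0.333333.
Nodes t₀,…,t₆ = 1, 1.333333, 1.666667, 2, 2.333333, 2.666667, 3.
f(t) = 4t⁴ - 4t³ - 3t + 1: f₀=-2, f₁=0.160494, f₂=8.345679, f₃=27, f₄=61.753086, f₅=119.419753, f₆=208.
(h/3)·[f₀ + 4f₁ + 2f₂ + 4f₃ + 2f₄ + 4f₅ + f₆] = 0.111111·(932.518519) = 103.6132.

103.6132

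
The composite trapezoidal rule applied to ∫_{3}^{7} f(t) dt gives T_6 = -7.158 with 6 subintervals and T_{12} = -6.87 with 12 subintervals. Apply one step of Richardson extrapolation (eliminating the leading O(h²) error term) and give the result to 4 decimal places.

-6.7740

R = (4·T_{12} − T_6) / 3 = (4·(-6.87) − (-7.158))/3 = (-20.322)/3 = -6.7740.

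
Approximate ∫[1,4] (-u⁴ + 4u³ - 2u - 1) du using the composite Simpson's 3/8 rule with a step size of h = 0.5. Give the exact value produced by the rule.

32.34375

h = (4 − 1)/6 = 0.5.
Nodes u₀,…,u₆ = 1, 1.5, 2, 2.5, 3, 3.5, 4.
f(u) = -u⁴ + 4u³ - 2u - 1: f₀=0, f₁=4.4375, f₂=11, f₃=17.4375, f₄=20, f₅=13.4375, f₆=-9.
(3h/8)·[f₀ + 3f₁ + 3f₂ + 2f₃ + 3f₄ + 3f₅ + f₆] = 0.1875·(172.5) = 32.34375.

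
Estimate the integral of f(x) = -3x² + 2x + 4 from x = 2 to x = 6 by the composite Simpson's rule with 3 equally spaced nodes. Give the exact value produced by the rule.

h = (6 − 2)/2 = 2.
Nodes x₀,…,x₂ = 2, 4, 6.
f(x) = -3x² + 2x + 4: f₀=-4, f₁=-36, f₂=-92.
(h/3)·[f₀ + 4f₁ + f₂] = 0.666667·(-240) = -160.

-160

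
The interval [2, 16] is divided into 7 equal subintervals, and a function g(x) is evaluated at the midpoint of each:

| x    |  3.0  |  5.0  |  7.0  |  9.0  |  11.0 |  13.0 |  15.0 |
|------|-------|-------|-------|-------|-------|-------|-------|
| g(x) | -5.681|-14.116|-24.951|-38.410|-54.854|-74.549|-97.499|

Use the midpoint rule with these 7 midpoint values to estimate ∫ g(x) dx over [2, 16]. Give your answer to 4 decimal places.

-620.1200

h = 2, n = 7.
h·[y(m₁) + y(m₂) + y(m₃) + y(m₄) + y(m₅) + y(m₆) + y(m₇)] = 2·(-310.060) = -620.1200.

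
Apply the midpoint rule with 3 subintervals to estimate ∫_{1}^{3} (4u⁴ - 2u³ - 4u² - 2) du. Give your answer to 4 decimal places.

h = (3 − 1)/3 = 0.666667.
Midpoints m₁,…,m₃ = 1.333333, 2, 2.666667.
f(m₁)=-1.209877, f(m₂)=30, f(m₃)=133.901235.
h·[f(m₁) + f(m₂) + f(m₃)] = 0.666667·(162.691358) = 108.4609.

108.4609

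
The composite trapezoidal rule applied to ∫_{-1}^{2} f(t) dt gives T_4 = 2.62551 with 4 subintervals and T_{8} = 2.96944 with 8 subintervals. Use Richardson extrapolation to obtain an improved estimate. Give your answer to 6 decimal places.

3.084083

R = (4·T_{8} − T_4) / 3 = (4·2.96944 − 2.62551)/3 = (9.25225)/3 = 3.084083.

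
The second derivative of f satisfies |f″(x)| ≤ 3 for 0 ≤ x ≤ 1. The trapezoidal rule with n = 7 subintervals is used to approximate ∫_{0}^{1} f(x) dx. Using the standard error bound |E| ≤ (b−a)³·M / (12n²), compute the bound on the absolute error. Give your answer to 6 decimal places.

|E| ≤ (1)³·3 / (12·7²) = 3/588 = 0.005102.

0.005102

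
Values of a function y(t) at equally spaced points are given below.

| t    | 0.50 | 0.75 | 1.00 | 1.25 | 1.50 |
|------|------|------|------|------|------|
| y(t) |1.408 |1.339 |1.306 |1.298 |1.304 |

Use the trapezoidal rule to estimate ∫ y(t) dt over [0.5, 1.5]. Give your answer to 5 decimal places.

1.32475

h = 0.25, n = 4.
(h/2)·[y₀ + 2y₁ + 2y₂ + 2y₃ + y₄] = 0.125·(10.598) = 1.32475.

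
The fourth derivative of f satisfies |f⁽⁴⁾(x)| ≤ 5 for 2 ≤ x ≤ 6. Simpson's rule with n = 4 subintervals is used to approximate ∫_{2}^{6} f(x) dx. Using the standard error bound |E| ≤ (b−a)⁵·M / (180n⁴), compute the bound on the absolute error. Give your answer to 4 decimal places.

0.1111

|E| ≤ (4)⁵·5 / (180·4⁴) = 5120/46080 = 0.1111.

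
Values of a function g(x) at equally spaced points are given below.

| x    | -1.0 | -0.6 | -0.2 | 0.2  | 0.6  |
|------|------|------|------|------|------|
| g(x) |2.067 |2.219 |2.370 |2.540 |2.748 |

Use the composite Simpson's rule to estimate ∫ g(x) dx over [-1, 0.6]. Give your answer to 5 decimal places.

h = 0.4, n = 4.
(h/3)·[y₀ + 4y₁ + 2y₂ + 4y₃ + y₄] = 0.133333·(28.591) = 3.81213.

3.81213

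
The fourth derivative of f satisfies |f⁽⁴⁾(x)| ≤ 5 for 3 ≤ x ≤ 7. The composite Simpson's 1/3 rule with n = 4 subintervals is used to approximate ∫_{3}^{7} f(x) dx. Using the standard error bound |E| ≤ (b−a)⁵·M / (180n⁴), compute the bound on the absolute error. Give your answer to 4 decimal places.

|E| ≤ (4)⁵·5 / (180·4⁴) = 5120/46080 = 0.1111.

0.1111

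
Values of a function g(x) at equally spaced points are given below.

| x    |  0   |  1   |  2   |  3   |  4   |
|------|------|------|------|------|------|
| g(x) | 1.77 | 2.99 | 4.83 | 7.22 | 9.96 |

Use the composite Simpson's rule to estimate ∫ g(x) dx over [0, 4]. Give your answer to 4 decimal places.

20.7433

h = 1, n = 4.
(h/3)·[y₀ + 4y₁ + 2y₂ + 4y₃ + y₄] = 0.333333·(62.23) = 20.7433.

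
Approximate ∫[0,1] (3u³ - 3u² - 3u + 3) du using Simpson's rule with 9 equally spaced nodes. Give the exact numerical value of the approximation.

1.25

h = (1 − 0)/8 = 0.125.
Nodes u₀,…,u₈ = 0, 0.125, 0.25, 0.375, 0.5, 0.625, 0.75, 0.875, 1.
f(u) = 3u³ - 3u² - 3u + 3: f₀=3, f₁=2.583984375, f₂=2.109375, f₃=1.611328125, f₄=1.125, f₅=0.685546875, f₆=0.328125, f₇=0.087890625, f₈=0.
(h/3)·[f₀ + 4f₁ + 2f₂ + 4f₃ + 2f₄ + 4f₅ + 2f₆ + 4f₇ + f₈] = 0.041667·(30) = 1.25.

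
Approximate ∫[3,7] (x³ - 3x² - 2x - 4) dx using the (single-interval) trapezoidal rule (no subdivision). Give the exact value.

336

T = (b−a)/2 · [f(3) + f(7)] = 2·[(-10) + 178] = 336.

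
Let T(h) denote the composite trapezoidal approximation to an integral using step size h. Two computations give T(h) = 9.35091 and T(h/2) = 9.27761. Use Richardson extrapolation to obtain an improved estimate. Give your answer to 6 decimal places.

9.253177

R = (4·T(h/2) − T(h)) / 3 = (4·9.27761 − 9.35091)/3 = (27.75953)/3 = 9.253177.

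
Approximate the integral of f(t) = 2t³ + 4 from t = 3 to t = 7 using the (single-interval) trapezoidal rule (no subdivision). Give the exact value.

T = (b−a)/2 · [f(3) + f(7)] = 2·[58 + 690] = 1496.

1496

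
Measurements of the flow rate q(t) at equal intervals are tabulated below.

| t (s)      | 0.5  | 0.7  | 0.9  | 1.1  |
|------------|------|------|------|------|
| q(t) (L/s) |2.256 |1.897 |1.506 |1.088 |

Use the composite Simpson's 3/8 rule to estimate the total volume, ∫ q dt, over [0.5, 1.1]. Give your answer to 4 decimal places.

h = 0.2, n = 3.
(3h/8)·[y₀ + 3y₁ + 3y₂ + y₃] = 0.075·(13.553) = 1.0165.

1.0165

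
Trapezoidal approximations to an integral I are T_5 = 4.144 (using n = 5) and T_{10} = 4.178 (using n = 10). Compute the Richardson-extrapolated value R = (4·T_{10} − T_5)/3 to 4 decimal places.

4.1893

R = (4·T_{10} − T_5) / 3 = (4·4.178 − 4.144)/3 = (12.568)/3 = 4.1893.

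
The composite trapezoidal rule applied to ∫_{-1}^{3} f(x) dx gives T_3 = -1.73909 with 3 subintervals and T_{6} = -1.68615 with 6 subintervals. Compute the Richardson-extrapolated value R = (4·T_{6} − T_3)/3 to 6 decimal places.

-1.668503

R = (4·T_{6} − T_3) / 3 = (4·(-1.68615) − (-1.73909))/3 = (-5.00551)/3 = -1.668503.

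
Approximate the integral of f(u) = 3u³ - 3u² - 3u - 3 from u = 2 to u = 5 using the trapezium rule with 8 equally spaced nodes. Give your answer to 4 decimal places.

301.8673

h = (5 − 2)/7 = 0.428571.
Nodes u₀,…,u₇ = 2, 2.428571, 2.857143, 3.285714, 3.714286, 4.142857, 4.571429, 5.
f(u) = 3u³ - 3u² - 3u - 3: f₀=3, f₁=14.991254, f₂=33.909621, f₃=61.172012, f₄=98.195335, f₅=146.396501, f₆=207.192420, f₇=282.
(h/2)·[f₀ + 2f₁ + 2f₂ + 2f₃ + 2f₄ + 2f₅ + 2f₆ + f₇] = 0.214286·(1408.714286) = 301.8673.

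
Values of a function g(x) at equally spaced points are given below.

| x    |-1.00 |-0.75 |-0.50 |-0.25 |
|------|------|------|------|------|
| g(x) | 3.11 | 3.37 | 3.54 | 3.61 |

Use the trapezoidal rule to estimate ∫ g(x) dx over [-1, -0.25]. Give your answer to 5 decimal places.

h = 0.25, n = 3.
(h/2)·[y₀ + 2y₁ + 2y₂ + y₃] = 0.125·(20.54) = 2.56750.

2.56750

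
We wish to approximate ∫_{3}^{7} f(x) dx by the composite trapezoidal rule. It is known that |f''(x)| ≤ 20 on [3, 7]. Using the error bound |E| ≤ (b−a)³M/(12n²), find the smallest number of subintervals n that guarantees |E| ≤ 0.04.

Need 1280/(12n²) ≤ 0.04.
n² ≥ 1280/(12·0.04) = 2666.67 ⇒ n ≥ 51.6398, so the smallest n is 52.

52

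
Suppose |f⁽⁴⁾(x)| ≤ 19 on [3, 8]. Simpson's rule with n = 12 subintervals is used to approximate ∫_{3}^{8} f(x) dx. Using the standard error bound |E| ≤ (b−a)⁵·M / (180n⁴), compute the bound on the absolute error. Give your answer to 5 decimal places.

|E| ≤ (5)⁵·19 / (180·12⁴) = 59375/3732480 = 0.01591.

0.01591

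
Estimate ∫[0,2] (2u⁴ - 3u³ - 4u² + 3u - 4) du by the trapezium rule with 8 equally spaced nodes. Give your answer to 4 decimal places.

-11.7859

h = (2 − 0)/7 = 0.285714.
Nodes u₀,…,u₇ = 0, 0.285714, 0.571429, 0.857143, 1.142857, 1.428571, 1.714286, 2.
f(u) = 2u⁴ - 3u³ - 4u² + 3u - 4: f₀=-4, f₁=-3.526031, f₂=-3.938359, f₃=-5.177010, f₄=-6.862141, f₅=-8.294044, f₆=-8.453145, f₇=-6.
(h/2)·[f₀ + 2f₁ + 2f₂ + 2f₃ + 2f₄ + 2f₅ + 2f₆ + f₇] = 0.142857·(-82.501458) = -11.7859.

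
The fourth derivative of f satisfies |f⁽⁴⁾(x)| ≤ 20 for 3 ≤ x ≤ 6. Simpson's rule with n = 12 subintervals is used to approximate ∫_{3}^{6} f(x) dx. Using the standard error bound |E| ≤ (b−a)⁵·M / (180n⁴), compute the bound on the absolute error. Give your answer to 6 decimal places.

|E| ≤ (3)⁵·20 / (180·12⁴) = 4860/3732480 = 0.001302.

0.001302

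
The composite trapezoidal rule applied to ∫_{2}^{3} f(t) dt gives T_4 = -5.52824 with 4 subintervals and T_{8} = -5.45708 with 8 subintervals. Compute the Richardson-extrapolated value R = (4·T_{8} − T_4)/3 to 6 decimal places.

-5.433360

R = (4·T_{8} − T_4) / 3 = (4·(-5.45708) − (-5.52824))/3 = (-16.30008)/3 = -5.433360.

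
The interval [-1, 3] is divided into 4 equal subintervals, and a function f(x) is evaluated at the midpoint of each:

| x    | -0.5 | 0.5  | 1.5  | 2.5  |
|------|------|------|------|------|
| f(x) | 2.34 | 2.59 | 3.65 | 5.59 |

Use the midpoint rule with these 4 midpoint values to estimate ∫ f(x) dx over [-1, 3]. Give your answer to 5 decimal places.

14.17000

h = 1, n = 4.
h·[y(m₁) + y(m₂) + y(m₃) + y(m₄)] = 1·(14.17) = 14.17000.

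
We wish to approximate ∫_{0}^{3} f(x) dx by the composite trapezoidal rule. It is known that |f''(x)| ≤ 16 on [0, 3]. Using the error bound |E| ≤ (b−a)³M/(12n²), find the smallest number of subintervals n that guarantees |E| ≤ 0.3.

Need 432/(12n²) ≤ 0.3.
n² ≥ 432/(12·0.3) = 120 ⇒ n ≥ 10.9545, so the smallest n is 11.

11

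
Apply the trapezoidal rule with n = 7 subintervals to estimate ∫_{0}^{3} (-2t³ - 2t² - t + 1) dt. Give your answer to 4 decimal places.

-61.0102

h = (3 − 0)/7 = 0.428571.
Nodes t₀,…,t₇ = 0, 0.428571, 0.857143, 1.285714, 1.714286, 2.142857, 2.571429, 3.
f(t) = -2t³ - 2t² - t + 1: f₀=1, f₁=0.046647, f₂=-2.586006, f₃=-7.842566, f₄=-16.667638, f₅=-30.005831, f₆=-48.801749, f₇=-74.
(h/2)·[f₀ + 2f₁ + 2f₂ + 2f₃ + 2f₄ + 2f₅ + 2f₆ + f₇] = 0.214286·(-284.714286) = -61.0102.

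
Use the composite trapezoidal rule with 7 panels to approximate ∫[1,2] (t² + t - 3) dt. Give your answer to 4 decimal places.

0.8367

h = (2 − 1)/7 = 0.142857.
Nodes t₀,…,t₇ = 1, 1.142857, 1.285714, 1.428571, 1.571429, 1.714286, 1.857143, 2.
f(t) = t² + t - 3: f₀=-1, f₁=-0.551020, f₂=-0.061224, f₃=0.469388, f₄=1.040816, f₅=1.653061, f₆=2.306122, f₇=3.
(h/2)·[f₀ + 2f₁ + 2f₂ + 2f₃ + 2f₄ + 2f₅ + 2f₆ + f₇] = 0.071429·(11.714286) = 0.8367.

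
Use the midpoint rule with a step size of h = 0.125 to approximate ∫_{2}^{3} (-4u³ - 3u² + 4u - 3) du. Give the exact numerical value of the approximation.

-76.95703125

h = (3 − 2)/8 = 0.125.
Midpoints m₁,…,m₈ = 2.0625, 2.1875, 2.3125, 2.4375, 2.5625, 2.6875, 2.8125, 2.9375.
f(m₁)=-42.6064453125, f(m₂)=-50.4755859375, f(m₃)=-59.2587890625, f(m₄)=-69.0029296875, f(m₅)=-79.7548828125, f(m₆)=-91.5615234375, f(m₇)=-104.4697265625, f(m₈)=-118.5263671875.
h·[f(m₁) + f(m₂) + f(m₃) + f(m₄) + f(m₅) + f(m₆) + f(m₇) + f(m₈)] = 0.125·(-615.65625) = -76.95703125.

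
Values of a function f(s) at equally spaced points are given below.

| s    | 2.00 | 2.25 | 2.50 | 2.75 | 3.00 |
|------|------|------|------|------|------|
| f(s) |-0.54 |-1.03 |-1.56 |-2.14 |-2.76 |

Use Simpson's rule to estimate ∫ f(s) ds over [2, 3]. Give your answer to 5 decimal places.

-1.59167

h = 0.25, n = 4.
(h/3)·[y₀ + 4y₁ + 2y₂ + 4y₃ + y₄] = 0.083333·(-19.10) = -1.59167.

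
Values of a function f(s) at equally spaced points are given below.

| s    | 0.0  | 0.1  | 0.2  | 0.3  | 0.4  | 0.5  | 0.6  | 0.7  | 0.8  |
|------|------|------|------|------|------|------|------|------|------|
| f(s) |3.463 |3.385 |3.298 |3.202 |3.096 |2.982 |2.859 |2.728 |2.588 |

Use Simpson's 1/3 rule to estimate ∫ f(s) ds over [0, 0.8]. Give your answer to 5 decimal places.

h = 0.1, n = 8.
(h/3)·[y₀ + 4y₁ + 2y₂ + 4y₃ + 2y₄ + 4y₅ + 2y₆ + 4y₇ + y₈] = 0.033333·(73.745) = 2.45817.

2.45817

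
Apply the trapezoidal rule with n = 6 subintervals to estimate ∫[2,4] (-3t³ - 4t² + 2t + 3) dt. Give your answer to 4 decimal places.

h = (4 − 2)/6 = 0.333333.
Nodes t₀,…,t₆ = 2, 2.333333, 2.666667, 3, 3.333333, 3.666667, 4.
f(t) = -3t³ - 4t² + 2t + 3: f₀=-33, f₁=-52.222222, f₂=-77, f₃=-108, f₄=-145.888889, f₅=-191.333333, f₆=-245.
(h/2)·[f₀ + 2f₁ + 2f₂ + 2f₃ + 2f₄ + 2f₅ + f₆] = 0.166667·(-1426.888889) = -237.8148.

-237.8148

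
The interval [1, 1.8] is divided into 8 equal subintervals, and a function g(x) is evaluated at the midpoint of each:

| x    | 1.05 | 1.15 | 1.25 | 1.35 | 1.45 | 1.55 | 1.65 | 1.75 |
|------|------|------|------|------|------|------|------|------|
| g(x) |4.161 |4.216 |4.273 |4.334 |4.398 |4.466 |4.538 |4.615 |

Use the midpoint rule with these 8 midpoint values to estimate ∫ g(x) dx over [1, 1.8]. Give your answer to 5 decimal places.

3.50010

h = 0.1, n = 8.
h·[y(m₁) + y(m₂) + y(m₃) + y(m₄) + y(m₅) + y(m₆) + y(m₇) + y(m₈)] = 0.1·(35.001) = 3.50010.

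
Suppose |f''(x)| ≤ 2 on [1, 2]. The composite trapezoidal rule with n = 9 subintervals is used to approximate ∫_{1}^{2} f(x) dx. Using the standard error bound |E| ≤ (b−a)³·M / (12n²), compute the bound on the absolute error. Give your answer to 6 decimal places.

|E| ≤ (1)³·2 / (12·9²) = 2/972 = 0.002058.

0.002058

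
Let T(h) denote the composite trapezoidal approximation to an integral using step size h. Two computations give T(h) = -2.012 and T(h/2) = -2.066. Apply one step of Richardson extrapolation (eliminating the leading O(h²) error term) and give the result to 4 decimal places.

R = (4·T(h/2) − T(h)) / 3 = (4·(-2.066) − (-2.012))/3 = (-6.252)/3 = -2.0840.

-2.0840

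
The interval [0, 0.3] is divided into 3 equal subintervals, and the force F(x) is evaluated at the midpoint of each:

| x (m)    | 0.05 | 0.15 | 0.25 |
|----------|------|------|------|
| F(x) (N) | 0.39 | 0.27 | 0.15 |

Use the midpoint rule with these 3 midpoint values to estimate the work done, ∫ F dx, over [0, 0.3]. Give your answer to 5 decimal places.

h = 0.1, n = 3.
h·[y(m₁) + y(m₂) + y(m₃)] = 0.1·(0.81) = 0.08100.

0.08100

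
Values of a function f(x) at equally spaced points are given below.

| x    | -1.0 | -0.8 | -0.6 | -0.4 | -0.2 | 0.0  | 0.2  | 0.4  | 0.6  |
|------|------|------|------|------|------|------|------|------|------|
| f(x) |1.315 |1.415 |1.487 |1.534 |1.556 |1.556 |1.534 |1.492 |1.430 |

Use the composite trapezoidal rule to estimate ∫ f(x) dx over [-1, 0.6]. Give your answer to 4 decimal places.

h = 0.2, n = 8.
(h/2)·[y₀ + 2y₁ + 2y₂ + 2y₃ + 2y₄ + 2y₅ + 2y₆ + 2y₇ + y₈] = 0.1·(23.893) = 2.3893.

2.3893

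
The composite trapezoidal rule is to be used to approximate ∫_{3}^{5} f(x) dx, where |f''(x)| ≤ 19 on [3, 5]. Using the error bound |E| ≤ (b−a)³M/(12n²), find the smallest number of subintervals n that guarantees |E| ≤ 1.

Need 152/(12n²) ≤ 1.
n² ≥ 152/(12·1) = 12.6667 ⇒ n ≥ 3.5590, so the smallest n is 4.

4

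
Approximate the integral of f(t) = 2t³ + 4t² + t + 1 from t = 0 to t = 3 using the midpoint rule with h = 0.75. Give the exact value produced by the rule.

h = (3 − 0)/4 = 0.75.
Midpoints m₁,…,m₄ = 0.375, 1.125, 1.875, 2.625.
f(m₁)=2.04296875, f(m₂)=10.03515625, f(m₃)=30.12109375, f(m₄)=67.36328125.
h·[f(m₁) + f(m₂) + f(m₃) + f(m₄)] = 0.75·(109.5625) = 82.171875.

82.171875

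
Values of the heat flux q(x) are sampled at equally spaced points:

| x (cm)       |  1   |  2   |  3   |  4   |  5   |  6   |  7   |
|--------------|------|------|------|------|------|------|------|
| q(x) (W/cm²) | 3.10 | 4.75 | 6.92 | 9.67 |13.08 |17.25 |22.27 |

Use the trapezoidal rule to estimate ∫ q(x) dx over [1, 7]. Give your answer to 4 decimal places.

64.3550

h = 1, n = 6.
(h/2)·[y₀ + 2y₁ + 2y₂ + 2y₃ + 2y₄ + 2y₅ + y₆] = 0.5·(128.71) = 64.3550.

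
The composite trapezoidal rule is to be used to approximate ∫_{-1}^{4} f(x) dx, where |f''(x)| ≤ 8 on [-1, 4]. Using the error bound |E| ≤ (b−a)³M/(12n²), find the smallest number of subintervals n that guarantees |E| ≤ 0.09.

Need 1000/(12n²) ≤ 0.09.
n² ≥ 1000/(12·0.09) = 925.926 ⇒ n ≥ 30.4290, so the smallest n is 31.

31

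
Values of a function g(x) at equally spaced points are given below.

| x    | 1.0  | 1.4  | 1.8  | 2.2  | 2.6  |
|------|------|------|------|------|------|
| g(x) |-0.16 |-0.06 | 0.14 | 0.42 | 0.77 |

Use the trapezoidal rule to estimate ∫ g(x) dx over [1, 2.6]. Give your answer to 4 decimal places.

h = 0.4, n = 4.
(h/2)·[y₀ + 2y₁ + 2y₂ + 2y₃ + y₄] = 0.2·(1.61) = 0.3220.

0.3220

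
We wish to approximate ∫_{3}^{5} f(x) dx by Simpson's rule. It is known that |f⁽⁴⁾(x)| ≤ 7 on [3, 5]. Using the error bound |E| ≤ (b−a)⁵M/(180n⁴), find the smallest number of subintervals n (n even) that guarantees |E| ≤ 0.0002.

Need 224/(180n⁴) ≤ 0.0002.
n⁴ ≥ 224/(180·0.0002) = 6222.22 ⇒ n ≥ 8.8815, so the smallest even n is 10. (n must be even for Simpson's rule.)

10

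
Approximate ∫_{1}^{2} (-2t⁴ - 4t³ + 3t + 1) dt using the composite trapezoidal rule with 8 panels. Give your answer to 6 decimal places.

h = (2 − 1)/8 = 0.125.
Nodes t₀,…,t₈ = 1, 1.125, 1.25, 1.375, 1.5, 1.625, 1.75, 1.875, 2.
f(t) = -2t⁴ - 4t³ + 3t + 1: f₀=-2, f₁=-4.52392578125, f₂=-7.9453125, f₃=-12.42236328125, f₄=-18.125, f₅=-25.23486328125, f₆=-33.9453125, f₇=-44.46142578125, f₈=-57.
(h/2)·[f₀ + 2f₁ + 2f₂ + 2f₃ + 2f₄ + 2f₅ + 2f₆ + 2f₇ + f₈] = 0.0625·(-352.31640625) = -22.019775.

-22.019775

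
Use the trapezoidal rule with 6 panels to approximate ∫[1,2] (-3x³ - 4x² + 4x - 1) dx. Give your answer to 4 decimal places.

h = (2 − 1)/6 = 0.166667.
Nodes x₀,…,x₆ = 1, 1.166667, 1.333333, 1.5, 1.666667, 1.833333, 2.
f(x) = -3x³ - 4x² + 4x - 1: f₀=-4, f₁=-6.541667, f₂=-9.888889, f₃=-14.125, f₄=-19.333333, f₅=-25.597222, f₆=-33.
(h/2)·[f₀ + 2f₁ + 2f₂ + 2f₃ + 2f₄ + 2f₅ + f₆] = 0.083333·(-187.972222) = -15.6644.

-15.6644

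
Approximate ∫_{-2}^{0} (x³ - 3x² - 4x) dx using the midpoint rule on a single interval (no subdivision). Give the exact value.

M = (b−a)·f(-1) = 2·(0) = 0.

0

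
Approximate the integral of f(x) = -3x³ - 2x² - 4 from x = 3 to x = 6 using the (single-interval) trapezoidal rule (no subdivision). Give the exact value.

-1240.5

T = (b−a)/2 · [f(3) + f(6)] = 1.5·[(-103) + (-724)] = -1240.5.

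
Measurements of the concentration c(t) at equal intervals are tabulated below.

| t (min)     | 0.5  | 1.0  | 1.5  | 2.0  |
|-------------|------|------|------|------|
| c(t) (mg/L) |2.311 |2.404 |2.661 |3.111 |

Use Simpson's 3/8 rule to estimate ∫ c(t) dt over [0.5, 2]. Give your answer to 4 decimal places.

h = 0.5, n = 3.
(3h/8)·[y₀ + 3y₁ + 3y₂ + y₃] = 0.1875·(20.617) = 3.8657.

3.8657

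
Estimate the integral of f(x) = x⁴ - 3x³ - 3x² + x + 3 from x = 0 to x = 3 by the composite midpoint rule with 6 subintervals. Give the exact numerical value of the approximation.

h = (3 − 0)/6 = 0.5.
Midpoints m₁,…,m₆ = 0.25, 0.75, 1.25, 1.75, 2.25, 2.75.
f(m₁)=3.01953125, f(m₂)=1.11328125, f(m₃)=-3.85546875, f(m₄)=-11.13671875, f(m₅)=-18.48046875, f(m₆)=-22.13671875.
h·[f(m₁) + f(m₂) + f(m₃) + f(m₄) + f(m₅) + f(m₆)] = 0.5·(-51.4765625) = -25.73828125.

-25.73828125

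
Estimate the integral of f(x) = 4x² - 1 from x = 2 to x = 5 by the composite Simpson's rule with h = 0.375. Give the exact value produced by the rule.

153

h = (5 − 2)/8 = 0.375.
Nodes x₀,…,x₈ = 2, 2.375, 2.75, 3.125, 3.5, 3.875, 4.25, 4.625, 5.
f(x) = 4x² - 1: f₀=15, f₁=21.5625, f₂=29.25, f₃=38.0625, f₄=48, f₅=59.0625, f₆=71.25, f₇=84.5625, f₈=99.
(h/3)·[f₀ + 4f₁ + 2f₂ + 4f₃ + 2f₄ + 4f₅ + 2f₆ + 4f₇ + f₈] = 0.125·(1224) = 153.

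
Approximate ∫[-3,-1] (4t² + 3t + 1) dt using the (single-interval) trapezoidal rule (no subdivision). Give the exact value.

T = (b−a)/2 · [f(-3) + f(-1)] = 1·[28 + 2] = 30.

30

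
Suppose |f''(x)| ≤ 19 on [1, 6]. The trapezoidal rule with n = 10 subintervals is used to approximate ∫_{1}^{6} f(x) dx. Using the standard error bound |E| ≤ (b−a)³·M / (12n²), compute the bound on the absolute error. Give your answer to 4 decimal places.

|E| ≤ (5)³·19 / (12·10²) = 2375/1200 = 1.9792.

1.9792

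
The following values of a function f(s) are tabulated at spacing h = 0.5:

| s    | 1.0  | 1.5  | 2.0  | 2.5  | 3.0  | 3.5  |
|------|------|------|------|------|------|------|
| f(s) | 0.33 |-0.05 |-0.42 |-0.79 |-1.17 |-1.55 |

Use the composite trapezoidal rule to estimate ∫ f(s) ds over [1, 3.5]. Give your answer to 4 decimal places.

h = 0.5, n = 5.
(h/2)·[y₀ + 2y₁ + 2y₂ + 2y₃ + 2y₄ + y₅] = 0.25·(-6.08) = -1.5200.

-1.5200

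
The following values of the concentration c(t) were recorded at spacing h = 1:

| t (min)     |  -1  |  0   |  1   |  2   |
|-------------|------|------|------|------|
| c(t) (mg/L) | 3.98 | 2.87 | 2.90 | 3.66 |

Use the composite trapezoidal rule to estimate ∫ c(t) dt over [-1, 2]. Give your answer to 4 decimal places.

h = 1, n = 3.
(h/2)·[y₀ + 2y₁ + 2y₂ + y₃] = 0.5·(19.18) = 9.5900.

9.5900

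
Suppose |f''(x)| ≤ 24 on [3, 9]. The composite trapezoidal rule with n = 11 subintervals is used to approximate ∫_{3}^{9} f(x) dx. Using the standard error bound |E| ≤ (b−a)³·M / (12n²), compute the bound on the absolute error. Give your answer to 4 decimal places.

|E| ≤ (6)³·24 / (12·11²) = 5184/1452 = 3.5702.

3.5702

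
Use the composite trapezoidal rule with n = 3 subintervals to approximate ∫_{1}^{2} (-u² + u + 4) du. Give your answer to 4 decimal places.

h = (2 − 1)/3 = 0.333333.
Nodes u₀,…,u₃ = 1, 1.333333, 1.666667, 2.
f(u) = -u² + u + 4: f₀=4, f₁=3.555556, f₂=2.888889, f₃=2.
(h/2)·[f₀ + 2f₁ + 2f₂ + f₃] = 0.166667·(18.888889) = 3.1481.

3.1481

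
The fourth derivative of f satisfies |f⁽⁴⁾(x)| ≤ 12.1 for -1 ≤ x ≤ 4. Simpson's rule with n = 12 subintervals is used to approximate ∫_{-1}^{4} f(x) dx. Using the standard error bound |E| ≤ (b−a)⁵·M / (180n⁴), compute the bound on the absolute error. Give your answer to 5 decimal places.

|E| ≤ (5)⁵·12.1 / (180·12⁴) = 37812.5/3732480 = 0.01013.

0.01013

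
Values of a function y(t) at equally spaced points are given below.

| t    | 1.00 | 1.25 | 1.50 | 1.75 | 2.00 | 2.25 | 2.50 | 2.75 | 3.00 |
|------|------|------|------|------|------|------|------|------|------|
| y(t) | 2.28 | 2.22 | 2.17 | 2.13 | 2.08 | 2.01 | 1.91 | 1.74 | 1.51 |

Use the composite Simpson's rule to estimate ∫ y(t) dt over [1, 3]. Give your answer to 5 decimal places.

4.04250

h = 0.25, n = 8.
(h/3)·[y₀ + 4y₁ + 2y₂ + 4y₃ + 2y₄ + 4y₅ + 2y₆ + 4y₇ + y₈] = 0.083333·(48.51) = 4.04250.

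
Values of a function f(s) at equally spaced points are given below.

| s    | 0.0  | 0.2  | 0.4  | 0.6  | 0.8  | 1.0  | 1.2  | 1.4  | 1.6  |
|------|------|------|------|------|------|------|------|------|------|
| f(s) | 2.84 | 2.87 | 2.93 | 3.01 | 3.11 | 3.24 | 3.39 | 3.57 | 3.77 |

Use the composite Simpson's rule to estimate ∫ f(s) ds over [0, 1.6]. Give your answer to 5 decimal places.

h = 0.2, n = 8.
(h/3)·[y₀ + 4y₁ + 2y₂ + 4y₃ + 2y₄ + 4y₅ + 2y₆ + 4y₇ + y₈] = 0.066667·(76.23) = 5.08200.

5.08200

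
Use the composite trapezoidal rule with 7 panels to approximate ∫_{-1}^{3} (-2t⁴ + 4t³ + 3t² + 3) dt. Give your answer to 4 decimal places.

h = (3 − (-1))/7 = 0.571429.
Nodes t₀,…,t₇ = -1, -0.428571, 0.142857, 0.714286, 1.285714, 1.857143, 2.428571, 3.
f(t) = -2t⁴ + 4t³ + 3t² + 3: f₀=0, f₁=3.168680, f₂=3.072053, f₃=5.467722, f₄=10.995419, f₅=15.177010, f₆=8.416493, f₇=-24.
(h/2)·[f₀ + 2f₁ + 2f₂ + 2f₃ + 2f₄ + 2f₅ + 2f₆ + f₇] = 0.285714·(68.594752) = 19.5985.

19.5985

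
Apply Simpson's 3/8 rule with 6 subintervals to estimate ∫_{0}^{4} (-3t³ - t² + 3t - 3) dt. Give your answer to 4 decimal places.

-201.3333

h = (4 − 0)/6 = 0.666667.
Nodes t₀,…,t₆ = 0, 0.666667, 1.333333, 2, 2.666667, 3.333333, 4.
f(t) = -3t³ - t² + 3t - 3: f₀=-3, f₁=-2.333333, f₂=-7.888889, f₃=-25, f₄=-59, f₅=-115.222222, f₆=-199.
(3h/8)·[f₀ + 3f₁ + 3f₂ + 2f₃ + 3f₄ + 3f₅ + f₆] = 0.25·(-805.333333) = -201.3333.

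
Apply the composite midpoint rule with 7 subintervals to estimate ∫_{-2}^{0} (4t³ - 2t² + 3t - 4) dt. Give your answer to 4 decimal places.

h = (0 − (-2))/7 = 0.285714.
Midpoints m₁,…,m₇ = -1.857143, -1.571429, -1.285714, -1, -0.714286, -0.428571, -0.142857.
f(m₁)=-42.090379, f(m₂)=-29.174927, f(m₃)=-19.664723, f(m₄)=-13, f(m₅)=-8.620991, f(m₆)=-5.967930, f(m₇)=-4.481050.
h·[f(m₁) + f(m₂) + f(m₃) + f(m₄) + f(m₅) + f(m₆) + f(m₇)] = 0.285714·(-123) = -35.1429.

-35.1429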